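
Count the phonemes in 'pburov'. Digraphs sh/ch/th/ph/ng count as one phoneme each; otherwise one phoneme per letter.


Parsing 'pburov' greedily, digraphs first:
  'p' -> consonant phoneme (phonemes so far: 1)
  'b' -> consonant phoneme (phonemes so far: 2)
  'u' -> vowel phoneme (phonemes so far: 3)
  'r' -> consonant phoneme (phonemes so far: 4)
  'o' -> vowel phoneme (phonemes so far: 5)
  'v' -> consonant phoneme (phonemes so far: 6)
Total phonemes: 6

6


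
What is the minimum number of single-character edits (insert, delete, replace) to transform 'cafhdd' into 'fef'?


Building DP table for s1='cafhdd' (len 6) and s2='fef' (len 3):
       f  e  f
    0  1  2  3
  c 1  1  2  3
  a 2  2  2  3
  f 3  2  3  2
  h 4  3  3  3
  d 5  4  4  4
  d 6  5  5  5
Edit distance = dp[6][3] = 5

5


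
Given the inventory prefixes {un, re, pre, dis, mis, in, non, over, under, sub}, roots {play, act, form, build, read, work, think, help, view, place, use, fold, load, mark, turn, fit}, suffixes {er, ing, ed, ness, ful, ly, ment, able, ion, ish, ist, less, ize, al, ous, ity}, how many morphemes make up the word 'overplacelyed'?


Segmenting 'overplacelyed' against the inventory:
  'over' -> prefix (morpheme 1)
  'place' -> root (morpheme 2)
  'ly' -> suffix (morpheme 3)
  'ed' -> suffix (morpheme 4)
Total morphemes: 4

4


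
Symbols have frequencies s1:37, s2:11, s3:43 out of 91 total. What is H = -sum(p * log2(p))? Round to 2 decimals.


Computing entropy H = -sum(p_i * log2(p_i)):
  s1: p = 37/91 = 0.4066, -p*log2(p) = 0.5279
  s2: p = 11/91 = 0.1209, -p*log2(p) = 0.3685
  s3: p = 43/91 = 0.4725, -p*log2(p) = 0.5111
H = sum of terms = 1.4075
Rounded to 2 decimals: 1.41

1.41


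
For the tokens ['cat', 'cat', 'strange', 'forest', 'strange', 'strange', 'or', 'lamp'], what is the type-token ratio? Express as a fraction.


Tokens: 8
Unique types: ('cat', 'forest', 'lamp', 'or', 'strange') = 5
TTR = 5/8
Already in lowest terms.

5/8


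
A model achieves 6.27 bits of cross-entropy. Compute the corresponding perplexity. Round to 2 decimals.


Perplexity formula: PP = 2^H
H = 6.27
PP = 2^6.27
Decompose: 2^6.27 = 2^6 * 2^0.27
2^6 = 64, 2^0.27 ~ 1.2058078
PP ~ 64 * 1.2058078 = 77.1716992
Rounded to 2 decimals: 77.17

77.17


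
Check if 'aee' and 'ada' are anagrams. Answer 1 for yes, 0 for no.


Sort characters of 'aee': 'aee'
Sort characters of 'ada': 'aad'
Sorted forms differ -> they are NOT anagrams
Result: 0

0


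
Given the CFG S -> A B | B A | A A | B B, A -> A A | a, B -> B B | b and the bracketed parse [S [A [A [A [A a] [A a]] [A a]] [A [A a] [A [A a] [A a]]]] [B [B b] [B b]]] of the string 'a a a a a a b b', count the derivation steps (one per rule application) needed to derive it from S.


Every bracketed nonterminal node [X ...] in the tree is produced by exactly one rule application.
Reading the tree off as a leftmost derivation:
  Step 1: S  =>  A B   (applied S -> A B)
  Step 2: A B  =>  A A B   (applied A -> A A)
  Step 3: A A B  =>  A A A B   (applied A -> A A)
  Step 4: A A A B  =>  A A A A B   (applied A -> A A)
  Step 5: A A A A B  =>  a A A A B   (applied A -> a)
  Step 6: a A A A B  =>  a a A A B   (applied A -> a)
  Step 7: a a A A B  =>  a a a A B   (applied A -> a)
  Step 8: a a a A B  =>  a a a A A B   (applied A -> A A)
  Step 9: a a a A A B  =>  a a a a A B   (applied A -> a)
  Step 10: a a a a A B  =>  a a a a A A B   (applied A -> A A)
  Step 11: a a a a A A B  =>  a a a a a A B   (applied A -> a)
  Step 12: a a a a a A B  =>  a a a a a a B   (applied A -> a)
  Step 13: a a a a a a B  =>  a a a a a a B B   (applied B -> B B)
  Step 14: a a a a a a B B  =>  a a a a a a b B   (applied B -> b)
  Step 15: a a a a a a b B  =>  a a a a a a b b   (applied B -> b)
Final yield: a a a a a a b b
Total rewrite steps: 15

15


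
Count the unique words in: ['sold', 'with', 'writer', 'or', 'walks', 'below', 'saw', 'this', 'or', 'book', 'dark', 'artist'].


Listing all tokens and tracking unique types:
  Token 1: 'sold' -> NEW (unique so far: 1)
  Token 2: 'with' -> NEW (unique so far: 2)
  Token 3: 'writer' -> NEW (unique so far: 3)
  Token 4: 'or' -> NEW (unique so far: 4)
  Token 5: 'walks' -> NEW (unique so far: 5)
  Token 6: 'below' -> NEW (unique so far: 6)
  Token 7: 'saw' -> NEW (unique so far: 7)
  Token 8: 'this' -> NEW (unique so far: 8)
  Token 9: 'or' -> duplicate (unique so far: 8)
  Token 10: 'book' -> NEW (unique so far: 9)
  Token 11: 'dark' -> NEW (unique so far: 10)
  Token 12: 'artist' -> NEW (unique so far: 11)
Unique types: ('artist', 'below', 'book', 'dark', 'or', 'saw', 'sold', 'this', 'walks', 'with', 'writer')
Vocabulary size: 11

11


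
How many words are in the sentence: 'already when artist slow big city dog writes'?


Counting words by splitting on spaces:
  Word 1: 'already'
  Word 2: 'when'
  Word 3: 'artist'
  Word 4: 'slow'
  Word 5: 'big'
  Word 6: 'city'
  Word 7: 'dog'
  Word 8: 'writes'
Total words: 8

8


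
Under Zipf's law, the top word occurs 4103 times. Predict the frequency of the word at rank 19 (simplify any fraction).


Zipf's law: freq(rank) = f1 / rank
f1 = 4103, rank = 19
freq = 4103 / 19
GCD(4103, 19) = 1
Simplified: 4103/19

4103/19


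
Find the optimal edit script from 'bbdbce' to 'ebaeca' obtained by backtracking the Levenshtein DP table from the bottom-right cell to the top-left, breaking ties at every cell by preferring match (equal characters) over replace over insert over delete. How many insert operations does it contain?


Edit distance = 4. Backtracking from cell (6, 6) with preference match > replace > insert > delete,
then listing the resulting alignment 'bbdbce' -> 'ebaeca' left to right:
  Step 1: replace b->e
  Step 2: keep 'b'
  Step 3: replace d->a
  Step 4: replace b->e
  Step 5: keep 'c'
  Step 6: replace e->a
Total insertions: 0

0


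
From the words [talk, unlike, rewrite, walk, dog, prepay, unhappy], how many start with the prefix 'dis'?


Checking each word for prefix 'dis':
  'talk' -> no (count: 0)
  'unlike' -> no (count: 0)
  'rewrite' -> no (count: 0)
  'walk' -> no (count: 0)
  'dog' -> no (count: 0)
  'prepay' -> no (count: 0)
  'unhappy' -> no (count: 0)
Total with prefix 'dis': 0

0


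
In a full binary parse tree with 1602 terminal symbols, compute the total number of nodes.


Leaf nodes (terminals): 1602
Internal nodes = n - 1 = 1602 - 1 = 1601
Total = leaves + internal = 1602 + 1601 = 3203

3203


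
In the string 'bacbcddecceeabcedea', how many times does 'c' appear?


Scanning 'bacbcddecceeabcedea' for 'c':
  Position 2: 'c' -> MATCH (count: 1)
  Position 4: 'c' -> MATCH (count: 2)
  Position 8: 'c' -> MATCH (count: 3)
  Position 9: 'c' -> MATCH (count: 4)
  Position 14: 'c' -> MATCH (count: 5)
Total occurrences of 'c': 5

5


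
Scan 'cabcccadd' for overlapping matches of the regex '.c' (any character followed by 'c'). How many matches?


Pattern: .c means any character followed by 'c'.
Scanning 'cabcccadd' position-by-position:
  Pos 0: window 'ca' -> no
  Pos 1: window 'ab' -> no
  Pos 2: window 'bc' -> MATCH
  Pos 3: window 'cc' -> MATCH
  Pos 4: window 'cc' -> MATCH
  Pos 5: window 'ca' -> no
  Pos 6: window 'ad' -> no
  Pos 7: window 'dd' -> no
  Pos 8: window 'd' -> no
Total matches: 3

3


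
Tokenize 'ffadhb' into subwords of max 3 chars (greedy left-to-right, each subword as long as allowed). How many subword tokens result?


'ffadhb' has 6 characters.
Chunking with max size 3:
  Chunk 1: 'ffa' (positions 0-2)
  Chunk 2: 'dhb' (positions 3-5)
Total chunks: ceil(6 / 3) = 2

2


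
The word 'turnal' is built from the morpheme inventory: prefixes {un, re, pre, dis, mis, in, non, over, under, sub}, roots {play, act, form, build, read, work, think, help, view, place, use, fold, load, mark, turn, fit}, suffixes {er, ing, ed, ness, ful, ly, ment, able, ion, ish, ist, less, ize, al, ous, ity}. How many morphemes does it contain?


Segmenting 'turnal' against the inventory:
  'turn' -> root (morpheme 1)
  'al' -> suffix (morpheme 2)
Total morphemes: 2

2


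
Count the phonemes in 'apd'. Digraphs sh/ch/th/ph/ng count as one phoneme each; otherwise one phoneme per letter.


Parsing 'apd' greedily, digraphs first:
  'a' -> vowel phoneme (phonemes so far: 1)
  'p' -> consonant phoneme (phonemes so far: 2)
  'd' -> consonant phoneme (phonemes so far: 3)
Total phonemes: 3

3


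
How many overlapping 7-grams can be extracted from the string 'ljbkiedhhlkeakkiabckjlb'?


String 'ljbkiedhhlkeakkiabckjlb' has length L = 23.
Number of overlapping n-grams = L - n + 1
Substituting: 23 - 7 + 1 = 17

17


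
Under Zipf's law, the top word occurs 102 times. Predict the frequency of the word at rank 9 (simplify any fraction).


Zipf's law: freq(rank) = f1 / rank
f1 = 102, rank = 9
freq = 102 / 9
GCD(102, 9) = 3
Simplified: 34/3

34/3


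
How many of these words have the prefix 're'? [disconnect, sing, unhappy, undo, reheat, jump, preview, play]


Checking each word for prefix 're':
  'disconnect' -> no (count: 0)
  'sing' -> no (count: 0)
  'unhappy' -> no (count: 0)
  'undo' -> no (count: 0)
  'reheat' -> YES, starts with 're' (count: 1)
  'jump' -> no (count: 1)
  'preview' -> no (count: 1)
  'play' -> no (count: 1)
Total with prefix 're': 1

1


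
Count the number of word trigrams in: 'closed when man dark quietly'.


Word trigrams from [5] words:
  Trigram 1: (closed when man)
  Trigram 2: (when man dark)
  Trigram 3: (man dark quietly)
Total word trigrams: 5 - 2 = 3

3


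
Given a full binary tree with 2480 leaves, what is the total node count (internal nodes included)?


Leaf nodes (terminals): 2480
Internal nodes = n - 1 = 2480 - 1 = 2479
Total = leaves + internal = 2480 + 2479 = 4959

4959


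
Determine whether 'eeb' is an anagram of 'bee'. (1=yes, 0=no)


Sort characters of 'eeb': 'bee'
Sort characters of 'bee': 'bee'
Sorted forms match -> they ARE anagrams
Result: 1

1


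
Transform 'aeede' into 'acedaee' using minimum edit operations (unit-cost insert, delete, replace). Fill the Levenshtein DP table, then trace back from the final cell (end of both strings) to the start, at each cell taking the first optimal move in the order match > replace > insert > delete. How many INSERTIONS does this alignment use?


Edit distance = 3. Backtracking from cell (5, 7) with preference match > replace > insert > delete,
then listing the resulting alignment 'aeede' -> 'acedaee' left to right:
  Step 1: keep 'a'
  Step 2: replace e->c
  Step 3: keep 'e'
  Step 4: keep 'd'
  Step 5: insert 'a' [insertion #1]
  Step 6: insert 'e' [insertion #2]
  Step 7: keep 'e'
Total insertions: 2

2


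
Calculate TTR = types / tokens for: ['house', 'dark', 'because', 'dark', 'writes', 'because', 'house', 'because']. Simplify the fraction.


Tokens: 8
Unique types: ('because', 'dark', 'house', 'writes') = 4
TTR = 4/8
Simplify: divide both by 4 -> 1/2
TTR = 1/2

1/2


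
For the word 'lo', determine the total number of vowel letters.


Scanning each character of 'lo':
  Position 1: 'l' -> consonant (running count: 0)
  Position 2: 'o' -> vowel (running count: 1)
Total vowels: 1

1


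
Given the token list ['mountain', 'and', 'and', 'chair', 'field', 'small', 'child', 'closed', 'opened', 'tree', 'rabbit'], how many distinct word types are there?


Listing all tokens and tracking unique types:
  Token 1: 'mountain' -> NEW (unique so far: 1)
  Token 2: 'and' -> NEW (unique so far: 2)
  Token 3: 'and' -> duplicate (unique so far: 2)
  Token 4: 'chair' -> NEW (unique so far: 3)
  Token 5: 'field' -> NEW (unique so far: 4)
  Token 6: 'small' -> NEW (unique so far: 5)
  Token 7: 'child' -> NEW (unique so far: 6)
  Token 8: 'closed' -> NEW (unique so far: 7)
  Token 9: 'opened' -> NEW (unique so far: 8)
  Token 10: 'tree' -> NEW (unique so far: 9)
  Token 11: 'rabbit' -> NEW (unique so far: 10)
Unique types: ('and', 'chair', 'child', 'closed', 'field', 'mountain', 'opened', 'rabbit', 'small', 'tree')
Vocabulary size: 10

10


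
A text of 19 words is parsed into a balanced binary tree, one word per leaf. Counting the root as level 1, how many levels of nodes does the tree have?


In a balanced binary tree with n leaves the deepest leaf is ceil(log2(n)) edges below the root,
so counting node levels inclusive of root and leaves gives ceil(log2(n)) + 1 levels.
log2(19) = 4.2479
ceil(4.2479) = 5
levels = 5 + 1 = 6

6


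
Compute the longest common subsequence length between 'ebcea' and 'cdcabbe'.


DP table for LCS of 'ebcea' and 'cdcabbe':
       c  d  c  a  b  b  e
    0  0  0  0  0  0  0  0
  e 0  0  0  0  0  0  0  1
  b 0  0  0  0  0  1  1  1
  c 0  1  1  1  1  1  1  1
  e 0  1  1  1  1  1  1  2
  a 0  1  1  1  2  2  2  2
LCS: 'be'
LCS length = 2

2


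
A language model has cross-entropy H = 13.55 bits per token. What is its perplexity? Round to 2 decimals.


Perplexity formula: PP = 2^H
H = 13.55
PP = 2^13.55
Decompose: 2^13.55 = 2^13 * 2^0.55
2^13 = 8192, 2^0.55 ~ 1.4640857
PP ~ 8192 * 1.4640857 = 11993.7900544
Rounded to 2 decimals: 11993.79

11993.79


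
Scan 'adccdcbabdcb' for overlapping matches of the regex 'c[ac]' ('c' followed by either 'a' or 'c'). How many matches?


Pattern: c[ac] means 'c' followed by either 'a' or 'c'.
Scanning 'adccdcbabdcb' position-by-position:
  Pos 0: window 'ad' -> no
  Pos 1: window 'dc' -> no
  Pos 2: window 'cc' -> MATCH
  Pos 3: window 'cd' -> no
  Pos 4: window 'dc' -> no
  Pos 5: window 'cb' -> no
  Pos 6: window 'ba' -> no
  Pos 7: window 'ab' -> no
  Pos 8: window 'bd' -> no
  Pos 9: window 'dc' -> no
  Pos 10: window 'cb' -> no
  Pos 11: window 'b' -> no
Total matches: 1

1


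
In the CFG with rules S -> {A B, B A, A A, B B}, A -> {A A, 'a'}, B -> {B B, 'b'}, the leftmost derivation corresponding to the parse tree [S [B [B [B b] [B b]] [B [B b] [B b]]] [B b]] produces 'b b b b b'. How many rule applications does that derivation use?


Every bracketed nonterminal node [X ...] in the tree is produced by exactly one rule application.
Reading the tree off as a leftmost derivation:
  Step 1: S  =>  B B   (applied S -> B B)
  Step 2: B B  =>  B B B   (applied B -> B B)
  Step 3: B B B  =>  B B B B   (applied B -> B B)
  Step 4: B B B B  =>  b B B B   (applied B -> b)
  Step 5: b B B B  =>  b b B B   (applied B -> b)
  Step 6: b b B B  =>  b b B B B   (applied B -> B B)
  Step 7: b b B B B  =>  b b b B B   (applied B -> b)
  Step 8: b b b B B  =>  b b b b B   (applied B -> b)
  Step 9: b b b b B  =>  b b b b b   (applied B -> b)
Final yield: b b b b b
Total rewrite steps: 9

9


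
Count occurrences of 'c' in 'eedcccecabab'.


Scanning 'eedcccecabab' for 'c':
  Position 3: 'c' -> MATCH (count: 1)
  Position 4: 'c' -> MATCH (count: 2)
  Position 5: 'c' -> MATCH (count: 3)
  Position 7: 'c' -> MATCH (count: 4)
Total occurrences of 'c': 4

4


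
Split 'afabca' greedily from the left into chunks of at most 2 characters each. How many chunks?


'afabca' has 6 characters.
Chunking with max size 2:
  Chunk 1: 'af' (positions 0-1)
  Chunk 2: 'ab' (positions 2-3)
  Chunk 3: 'ca' (positions 4-5)
Total chunks: ceil(6 / 2) = 3

3


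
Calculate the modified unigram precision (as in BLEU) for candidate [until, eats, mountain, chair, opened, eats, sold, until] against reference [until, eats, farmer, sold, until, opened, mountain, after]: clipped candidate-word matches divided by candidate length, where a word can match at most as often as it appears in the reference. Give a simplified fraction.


Reference word counts: {'after': 1, 'eats': 1, 'farmer': 1, 'mountain': 1, 'opened': 1, 'sold': 1, 'until': 2}
Checking each candidate word (with clipping):
  'until' -> in reference (ref count 2, used 1/2) -> match (matches: 1)
  'eats' -> in reference (ref count 1, used 1/1) -> match (matches: 2)
  'mountain' -> in reference (ref count 1, used 1/1) -> match (matches: 3)
  'chair' -> not in reference -> no match (matches: 3)
  'opened' -> in reference (ref count 1, used 1/1) -> match (matches: 4)
  'eats' -> ref count 1 already used up (1/1) -> clipped, no match (matches: 4)
  'sold' -> in reference (ref count 1, used 1/1) -> match (matches: 5)
  'until' -> in reference (ref count 2, used 2/2) -> match (matches: 6)
Clipped matches: 6, Candidate length: 8
Precision = 6/8 = 3/4

3/4


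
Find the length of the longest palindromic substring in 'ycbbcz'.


Scanning 'ycbbcz' for palindromic substrings.
Substring at positions 1-4: 'cbbc'.
Check: reverse('cbbc') = 'cbbc' -> palindrome confirmed.
Neighbouring characters ('y' / 'z') break symmetry, so it cannot extend further.
No longer palindromic substring exists; longest length = 4

4


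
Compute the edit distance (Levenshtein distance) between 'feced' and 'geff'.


Building DP table for s1='feced' (len 5) and s2='geff' (len 4):
       g  e  f  f
    0  1  2  3  4
  f 1  1  2  2  3
  e 2  2  1  2  3
  c 3  3  2  2  3
  e 4  4  3  3  3
  d 5  5  4  4  4
Edit distance = dp[5][4] = 4

4


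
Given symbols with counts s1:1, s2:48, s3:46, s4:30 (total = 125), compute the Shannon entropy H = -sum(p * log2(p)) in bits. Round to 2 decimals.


Computing entropy H = -sum(p_i * log2(p_i)):
  s1: p = 1/125 = 0.0080, -p*log2(p) = 0.0557
  s2: p = 48/125 = 0.3840, -p*log2(p) = 0.5302
  s3: p = 46/125 = 0.3680, -p*log2(p) = 0.5307
  s4: p = 30/125 = 0.2400, -p*log2(p) = 0.4941
H = sum of terms = 1.6107
Rounded to 2 decimals: 1.61

1.61


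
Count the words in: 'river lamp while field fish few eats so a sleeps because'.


Counting words by splitting on spaces:
  Word 1: 'river'
  Word 2: 'lamp'
  Word 3: 'while'
  Word 4: 'field'
  Word 5: 'fish'
  Word 6: 'few'
  Word 7: 'eats'
  Word 8: 'so'
  Word 9: 'a'
  Word 10: 'sleeps'
  Word 11: 'because'
Total words: 11

11


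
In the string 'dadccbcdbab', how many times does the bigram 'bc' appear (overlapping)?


Scanning 'dadccbcdbab' for bigram 'bc':
  Position 0: 'da' -> no
  Position 1: 'ad' -> no
  Position 2: 'dc' -> no
  Position 3: 'cc' -> no
  Position 4: 'cb' -> no
  Position 5: 'bc' -> MATCH
  Position 6: 'cd' -> no
  Position 7: 'db' -> no
  Position 8: 'ba' -> no
  Position 9: 'ab' -> no
Total matches: 1

1


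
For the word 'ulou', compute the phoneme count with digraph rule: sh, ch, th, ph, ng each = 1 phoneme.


Parsing 'ulou' greedily, digraphs first:
  'u' -> vowel phoneme (phonemes so far: 1)
  'l' -> consonant phoneme (phonemes so far: 2)
  'o' -> vowel phoneme (phonemes so far: 3)
  'u' -> vowel phoneme (phonemes so far: 4)
Total phonemes: 4

4


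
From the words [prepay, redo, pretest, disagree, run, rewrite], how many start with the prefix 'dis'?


Checking each word for prefix 'dis':
  'prepay' -> no (count: 0)
  'redo' -> no (count: 0)
  'pretest' -> no (count: 0)
  'disagree' -> YES, starts with 'dis' (count: 1)
  'run' -> no (count: 1)
  'rewrite' -> no (count: 1)
Total with prefix 'dis': 1

1


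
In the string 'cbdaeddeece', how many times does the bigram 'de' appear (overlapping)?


Scanning 'cbdaeddeece' for bigram 'de':
  Position 0: 'cb' -> no
  Position 1: 'bd' -> no
  Position 2: 'da' -> no
  Position 3: 'ae' -> no
  Position 4: 'ed' -> no
  Position 5: 'dd' -> no
  Position 6: 'de' -> MATCH
  Position 7: 'ee' -> no
  Position 8: 'ec' -> no
  Position 9: 'ce' -> no
Total matches: 1

1


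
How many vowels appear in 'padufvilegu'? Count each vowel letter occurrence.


Scanning each character of 'padufvilegu':
  Position 1: 'p' -> consonant (running count: 0)
  Position 2: 'a' -> vowel (running count: 1)
  Position 3: 'd' -> consonant (running count: 1)
  Position 4: 'u' -> vowel (running count: 2)
  Position 5: 'f' -> consonant (running count: 2)
  Position 6: 'v' -> consonant (running count: 2)
  Position 7: 'i' -> vowel (running count: 3)
  Position 8: 'l' -> consonant (running count: 3)
  Position 9: 'e' -> vowel (running count: 4)
  Position 10: 'g' -> consonant (running count: 4)
  Position 11: 'u' -> vowel (running count: 5)
Total vowels: 5

5


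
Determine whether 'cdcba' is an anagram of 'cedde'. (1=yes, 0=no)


Sort characters of 'cdcba': 'abccd'
Sort characters of 'cedde': 'cddee'
Sorted forms differ -> they are NOT anagrams
Result: 0

0


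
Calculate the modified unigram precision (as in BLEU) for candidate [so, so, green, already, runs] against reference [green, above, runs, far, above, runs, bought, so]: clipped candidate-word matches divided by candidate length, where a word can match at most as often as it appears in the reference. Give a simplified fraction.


Reference word counts: {'above': 2, 'bought': 1, 'far': 1, 'green': 1, 'runs': 2, 'so': 1}
Checking each candidate word (with clipping):
  'so' -> in reference (ref count 1, used 1/1) -> match (matches: 1)
  'so' -> ref count 1 already used up (1/1) -> clipped, no match (matches: 1)
  'green' -> in reference (ref count 1, used 1/1) -> match (matches: 2)
  'already' -> not in reference -> no match (matches: 2)
  'runs' -> in reference (ref count 2, used 1/2) -> match (matches: 3)
Clipped matches: 3, Candidate length: 5
Precision = 3/5

3/5


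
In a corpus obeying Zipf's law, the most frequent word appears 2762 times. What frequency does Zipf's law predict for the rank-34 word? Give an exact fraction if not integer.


Zipf's law: freq(rank) = f1 / rank
f1 = 2762, rank = 34
freq = 2762 / 34
GCD(2762, 34) = 2
Simplified: 1381/17

1381/17


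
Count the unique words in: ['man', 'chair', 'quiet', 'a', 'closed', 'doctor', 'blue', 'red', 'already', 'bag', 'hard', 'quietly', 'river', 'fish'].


Listing all tokens and tracking unique types:
  Token 1: 'man' -> NEW (unique so far: 1)
  Token 2: 'chair' -> NEW (unique so far: 2)
  Token 3: 'quiet' -> NEW (unique so far: 3)
  Token 4: 'a' -> NEW (unique so far: 4)
  Token 5: 'closed' -> NEW (unique so far: 5)
  Token 6: 'doctor' -> NEW (unique so far: 6)
  Token 7: 'blue' -> NEW (unique so far: 7)
  Token 8: 'red' -> NEW (unique so far: 8)
  Token 9: 'already' -> NEW (unique so far: 9)
  Token 10: 'bag' -> NEW (unique so far: 10)
  Token 11: 'hard' -> NEW (unique so far: 11)
  Token 12: 'quietly' -> NEW (unique so far: 12)
  Token 13: 'river' -> NEW (unique so far: 13)
  Token 14: 'fish' -> NEW (unique so far: 14)
Unique types: ('a', 'already', 'bag', 'blue', 'chair', 'closed', 'doctor', 'fish', 'hard', 'man', 'quiet', 'quietly', 'red', 'river')
Vocabulary size: 14

14


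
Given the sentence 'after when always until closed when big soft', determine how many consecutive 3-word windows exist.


Word trigrams from [8] words:
  Trigram 1: (after when always)
  Trigram 2: (when always until)
  Trigram 3: (always until closed)
  Trigram 4: (until closed when)
  Trigram 5: (closed when big)
  Trigram 6: (when big soft)
Total word trigrams: 8 - 2 = 6

6


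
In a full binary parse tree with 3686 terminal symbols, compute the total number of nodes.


Leaf nodes (terminals): 3686
Internal nodes = n - 1 = 3686 - 1 = 3685
Total = leaves + internal = 3686 + 3685 = 7371

7371


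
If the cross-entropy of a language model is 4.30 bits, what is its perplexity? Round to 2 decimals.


Perplexity formula: PP = 2^H
H = 4.30
PP = 2^4.30
Decompose: 2^4.30 = 2^4 * 2^0.30
2^4 = 16, 2^0.30 ~ 1.2311444
PP ~ 16 * 1.2311444 = 19.6983104
Rounded to 2 decimals: 19.70

19.70


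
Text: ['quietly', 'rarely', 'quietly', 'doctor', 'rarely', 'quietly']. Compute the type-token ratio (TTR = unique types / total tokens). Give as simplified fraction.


Tokens: 6
Unique types: ('doctor', 'quietly', 'rarely') = 3
TTR = 3/6
Simplify: divide both by 3 -> 1/2
TTR = 1/2

1/2


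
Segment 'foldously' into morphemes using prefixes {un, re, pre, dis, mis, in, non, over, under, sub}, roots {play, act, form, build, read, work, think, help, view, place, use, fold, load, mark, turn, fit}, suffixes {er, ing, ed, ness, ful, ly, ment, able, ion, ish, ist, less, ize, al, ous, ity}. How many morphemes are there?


Segmenting 'foldously' against the inventory:
  'fold' -> root (morpheme 1)
  'ous' -> suffix (morpheme 2)
  'ly' -> suffix (morpheme 3)
Total morphemes: 3

3


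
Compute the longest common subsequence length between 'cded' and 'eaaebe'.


DP table for LCS of 'cded' and 'eaaebe':
       e  a  a  e  b  e
    0  0  0  0  0  0  0
  c 0  0  0  0  0  0  0
  d 0  0  0  0  0  0  0
  e 0  1  1  1  1  1  1
  d 0  1  1  1  1  1  1
LCS: 'e'
LCS length = 1

1


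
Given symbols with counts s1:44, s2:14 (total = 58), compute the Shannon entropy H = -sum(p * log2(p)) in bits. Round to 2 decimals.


Computing entropy H = -sum(p_i * log2(p_i)):
  s1: p = 44/58 = 0.7586, -p*log2(p) = 0.3023
  s2: p = 14/58 = 0.2414, -p*log2(p) = 0.4950
H = sum of terms = 0.7973
Rounded to 2 decimals: 0.80

0.80


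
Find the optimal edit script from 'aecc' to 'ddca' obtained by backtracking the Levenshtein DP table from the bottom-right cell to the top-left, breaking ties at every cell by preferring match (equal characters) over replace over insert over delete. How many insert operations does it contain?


Edit distance = 3. Backtracking from cell (4, 4) with preference match > replace > insert > delete,
then listing the resulting alignment 'aecc' -> 'ddca' left to right:
  Step 1: replace a->d
  Step 2: replace e->d
  Step 3: keep 'c'
  Step 4: replace c->a
Total insertions: 0

0


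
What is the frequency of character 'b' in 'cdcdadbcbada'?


Scanning 'cdcdadbcbada' for 'b':
  Position 6: 'b' -> MATCH (count: 1)
  Position 8: 'b' -> MATCH (count: 2)
Total occurrences of 'b': 2

2


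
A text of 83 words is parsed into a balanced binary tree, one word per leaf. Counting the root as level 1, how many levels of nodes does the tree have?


In a balanced binary tree with n leaves the deepest leaf is ceil(log2(n)) edges below the root,
so counting node levels inclusive of root and leaves gives ceil(log2(n)) + 1 levels.
log2(83) = 6.3750
ceil(6.3750) = 7
levels = 7 + 1 = 8

8


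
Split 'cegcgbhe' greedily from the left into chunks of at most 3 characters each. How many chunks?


'cegcgbhe' has 8 characters.
Chunking with max size 3:
  Chunk 1: 'ceg' (positions 0-2)
  Chunk 2: 'cgb' (positions 3-5)
  Chunk 3: 'he' (positions 6-7)
Total chunks: ceil(8 / 3) = 3

3


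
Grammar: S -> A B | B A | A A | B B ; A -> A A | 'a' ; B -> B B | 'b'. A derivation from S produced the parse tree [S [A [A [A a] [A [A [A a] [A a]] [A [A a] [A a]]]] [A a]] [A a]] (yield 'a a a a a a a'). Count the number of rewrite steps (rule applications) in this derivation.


Every bracketed nonterminal node [X ...] in the tree is produced by exactly one rule application.
Reading the tree off as a leftmost derivation:
  Step 1: S  =>  A A   (applied S -> A A)
  Step 2: A A  =>  A A A   (applied A -> A A)
  Step 3: A A A  =>  A A A A   (applied A -> A A)
  Step 4: A A A A  =>  a A A A   (applied A -> a)
  Step 5: a A A A  =>  a A A A A   (applied A -> A A)
  Step 6: a A A A A  =>  a A A A A A   (applied A -> A A)
  Step 7: a A A A A A  =>  a a A A A A   (applied A -> a)
  Step 8: a a A A A A  =>  a a a A A A   (applied A -> a)
  Step 9: a a a A A A  =>  a a a A A A A   (applied A -> A A)
  Step 10: a a a A A A A  =>  a a a a A A A   (applied A -> a)
  Step 11: a a a a A A A  =>  a a a a a A A   (applied A -> a)
  Step 12: a a a a a A A  =>  a a a a a a A   (applied A -> a)
  Step 13: a a a a a a A  =>  a a a a a a a   (applied A -> a)
Final yield: a a a a a a a
Total rewrite steps: 13

13


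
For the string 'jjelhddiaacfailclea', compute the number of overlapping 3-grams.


String 'jjelhddiaacfailclea' has length L = 19.
Number of overlapping n-grams = L - n + 1
Substituting: 19 - 3 + 1 = 17

17


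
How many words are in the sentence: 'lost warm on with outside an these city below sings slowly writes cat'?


Counting words by splitting on spaces:
  Word 1: 'lost'
  Word 2: 'warm'
  Word 3: 'on'
  Word 4: 'with'
  Word 5: 'outside'
  Word 6: 'an'
  Word 7: 'these'
  Word 8: 'city'
  Word 9: 'below'
  Word 10: 'sings'
  Word 11: 'slowly'
  Word 12: 'writes'
  Word 13: 'cat'
Total words: 13

13


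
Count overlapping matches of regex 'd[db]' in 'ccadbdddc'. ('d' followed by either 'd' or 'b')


Pattern: d[db] means 'd' followed by either 'd' or 'b'.
Scanning 'ccadbdddc' position-by-position:
  Pos 0: window 'cc' -> no
  Pos 1: window 'ca' -> no
  Pos 2: window 'ad' -> no
  Pos 3: window 'db' -> MATCH
  Pos 4: window 'bd' -> no
  Pos 5: window 'dd' -> MATCH
  Pos 6: window 'dd' -> MATCH
  Pos 7: window 'dc' -> no
  Pos 8: window 'c' -> no
Total matches: 3

3


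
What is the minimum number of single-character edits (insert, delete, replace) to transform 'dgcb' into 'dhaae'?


Building DP table for s1='dgcb' (len 4) and s2='dhaae' (len 5):
       d  h  a  a  e
    0  1  2  3  4  5
  d 1  0  1  2  3  4
  g 2  1  1  2  3  4
  c 3  2  2  2  3  4
  b 4  3  3  3  3  4
Edit distance = dp[4][5] = 4

4


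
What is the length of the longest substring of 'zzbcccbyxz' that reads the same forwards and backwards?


Scanning 'zzbcccbyxz' for palindromic substrings.
Substring at positions 2-6: 'bcccb'.
Check: reverse('bcccb') = 'bcccb' -> palindrome confirmed.
Neighbouring characters ('z' / 'y') break symmetry, so it cannot extend further.
No longer palindromic substring exists; longest length = 5

5


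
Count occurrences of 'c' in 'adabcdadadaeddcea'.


Scanning 'adabcdadadaeddcea' for 'c':
  Position 4: 'c' -> MATCH (count: 1)
  Position 14: 'c' -> MATCH (count: 2)
Total occurrences of 'c': 2

2


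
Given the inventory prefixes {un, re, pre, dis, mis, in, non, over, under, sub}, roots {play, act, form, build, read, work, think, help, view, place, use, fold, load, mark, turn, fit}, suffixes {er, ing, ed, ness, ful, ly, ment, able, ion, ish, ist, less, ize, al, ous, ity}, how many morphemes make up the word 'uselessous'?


Segmenting 'uselessous' against the inventory:
  'use' -> root (morpheme 1)
  'less' -> suffix (morpheme 2)
  'ous' -> suffix (morpheme 3)
Total morphemes: 3

3


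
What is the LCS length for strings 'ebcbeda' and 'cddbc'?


DP table for LCS of 'ebcbeda' and 'cddbc':
       c  d  d  b  c
    0  0  0  0  0  0
  e 0  0  0  0  0  0
  b 0  0  0  0  1  1
  c 0  1  1  1  1  2
  b 0  1  1  1  2  2
  e 0  1  1  1  2  2
  d 0  1  2  2  2  2
  a 0  1  2  2  2  2
LCS: 'bc'
LCS length = 2

2


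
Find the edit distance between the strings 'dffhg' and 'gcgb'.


Building DP table for s1='dffhg' (len 5) and s2='gcgb' (len 4):
       g  c  g  b
    0  1  2  3  4
  d 1  1  2  3  4
  f 2  2  2  3  4
  f 3  3  3  3  4
  h 4  4  4  4  4
  g 5  4  5  4  5
Edit distance = dp[5][4] = 5

5


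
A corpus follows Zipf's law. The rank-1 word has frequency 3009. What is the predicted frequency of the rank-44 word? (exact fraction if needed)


Zipf's law: freq(rank) = f1 / rank
f1 = 3009, rank = 44
freq = 3009 / 44
GCD(3009, 44) = 1
Simplified: 3009/44

3009/44


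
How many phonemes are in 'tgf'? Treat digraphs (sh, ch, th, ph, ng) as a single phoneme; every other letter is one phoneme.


Parsing 'tgf' greedily, digraphs first:
  't' -> consonant phoneme (phonemes so far: 1)
  'g' -> consonant phoneme (phonemes so far: 2)
  'f' -> consonant phoneme (phonemes so far: 3)
Total phonemes: 3

3


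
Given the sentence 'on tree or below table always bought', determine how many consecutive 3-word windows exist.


Word trigrams from [7] words:
  Trigram 1: (on tree or)
  Trigram 2: (tree or below)
  Trigram 3: (or below table)
  Trigram 4: (below table always)
  Trigram 5: (table always bought)
Total word trigrams: 7 - 2 = 5

5


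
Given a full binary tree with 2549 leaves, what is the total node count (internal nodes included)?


Leaf nodes (terminals): 2549
Internal nodes = n - 1 = 2549 - 1 = 2548
Total = leaves + internal = 2549 + 2548 = 5097

5097


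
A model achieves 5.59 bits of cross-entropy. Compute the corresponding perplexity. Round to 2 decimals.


Perplexity formula: PP = 2^H
H = 5.59
PP = 2^5.59
Decompose: 2^5.59 = 2^5 * 2^0.59
2^5 = 32, 2^0.59 ~ 1.5052467
PP ~ 32 * 1.5052467 = 48.1678944
Rounded to 2 decimals: 48.17

48.17


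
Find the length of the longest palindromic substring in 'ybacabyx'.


Scanning 'ybacabyx' for palindromic substrings.
Substring at positions 0-6: 'ybacaby'.
Check: reverse('ybacaby') = 'ybacaby' -> palindrome confirmed.
Neighbouring characters ('-' / 'x') break symmetry, so it cannot extend further.
No longer palindromic substring exists; longest length = 7

7


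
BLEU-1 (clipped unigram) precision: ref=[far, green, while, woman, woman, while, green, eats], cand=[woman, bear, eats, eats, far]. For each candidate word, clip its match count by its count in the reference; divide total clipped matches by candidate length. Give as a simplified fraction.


Reference word counts: {'eats': 1, 'far': 1, 'green': 2, 'while': 2, 'woman': 2}
Checking each candidate word (with clipping):
  'woman' -> in reference (ref count 2, used 1/2) -> match (matches: 1)
  'bear' -> not in reference -> no match (matches: 1)
  'eats' -> in reference (ref count 1, used 1/1) -> match (matches: 2)
  'eats' -> ref count 1 already used up (1/1) -> clipped, no match (matches: 2)
  'far' -> in reference (ref count 1, used 1/1) -> match (matches: 3)
Clipped matches: 3, Candidate length: 5
Precision = 3/5

3/5


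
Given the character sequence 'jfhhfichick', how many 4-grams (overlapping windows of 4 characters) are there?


String 'jfhhfichick' has length L = 11.
Number of overlapping n-grams = L - n + 1
Substituting: 11 - 4 + 1 = 8

8


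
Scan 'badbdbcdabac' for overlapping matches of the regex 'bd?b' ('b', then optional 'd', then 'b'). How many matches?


Pattern: bd?b means 'b', then optional 'd', then 'b'.
Scanning 'badbdbcdabac' position-by-position:
  Pos 0: window 'bad' -> no
  Pos 1: window 'adb' -> no
  Pos 2: window 'dbd' -> no
  Pos 3: window 'bdb' -> MATCH
  Pos 4: window 'dbc' -> no
  Pos 5: window 'bcd' -> no
  Pos 6: window 'cda' -> no
  Pos 7: window 'dab' -> no
  Pos 8: window 'aba' -> no
  Pos 9: window 'bac' -> no
  Pos 10: window 'ac' -> no
  Pos 11: window 'c' -> no
Total matches: 1

1


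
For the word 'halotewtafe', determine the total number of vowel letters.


Scanning each character of 'halotewtafe':
  Position 1: 'h' -> consonant (running count: 0)
  Position 2: 'a' -> vowel (running count: 1)
  Position 3: 'l' -> consonant (running count: 1)
  Position 4: 'o' -> vowel (running count: 2)
  Position 5: 't' -> consonant (running count: 2)
  Position 6: 'e' -> vowel (running count: 3)
  Position 7: 'w' -> consonant (running count: 3)
  Position 8: 't' -> consonant (running count: 3)
  Position 9: 'a' -> vowel (running count: 4)
  Position 10: 'f' -> consonant (running count: 4)
  Position 11: 'e' -> vowel (running count: 5)
Total vowels: 5

5


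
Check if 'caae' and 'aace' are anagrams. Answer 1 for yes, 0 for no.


Sort characters of 'caae': 'aace'
Sort characters of 'aace': 'aace'
Sorted forms match -> they ARE anagrams
Result: 1

1


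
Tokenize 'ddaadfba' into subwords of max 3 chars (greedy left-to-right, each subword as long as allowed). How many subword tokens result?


'ddaadfba' has 8 characters.
Chunking with max size 3:
  Chunk 1: 'dda' (positions 0-2)
  Chunk 2: 'adf' (positions 3-5)
  Chunk 3: 'ba' (positions 6-7)
Total chunks: ceil(8 / 3) = 3

3


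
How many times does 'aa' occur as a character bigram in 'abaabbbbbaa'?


Scanning 'abaabbbbbaa' for bigram 'aa':
  Position 0: 'ab' -> no
  Position 1: 'ba' -> no
  Position 2: 'aa' -> MATCH
  Position 3: 'ab' -> no
  Position 4: 'bb' -> no
  Position 5: 'bb' -> no
  Position 6: 'bb' -> no
  Position 7: 'bb' -> no
  Position 8: 'ba' -> no
  Position 9: 'aa' -> MATCH
Total matches: 2

2


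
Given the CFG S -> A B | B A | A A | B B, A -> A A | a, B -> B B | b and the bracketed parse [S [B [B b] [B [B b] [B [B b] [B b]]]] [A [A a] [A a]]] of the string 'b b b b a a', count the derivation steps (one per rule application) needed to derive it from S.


Every bracketed nonterminal node [X ...] in the tree is produced by exactly one rule application.
Reading the tree off as a leftmost derivation:
  Step 1: S  =>  B A   (applied S -> B A)
  Step 2: B A  =>  B B A   (applied B -> B B)
  Step 3: B B A  =>  b B A   (applied B -> b)
  Step 4: b B A  =>  b B B A   (applied B -> B B)
  Step 5: b B B A  =>  b b B A   (applied B -> b)
  Step 6: b b B A  =>  b b B B A   (applied B -> B B)
  Step 7: b b B B A  =>  b b b B A   (applied B -> b)
  Step 8: b b b B A  =>  b b b b A   (applied B -> b)
  Step 9: b b b b A  =>  b b b b A A   (applied A -> A A)
  Step 10: b b b b A A  =>  b b b b a A   (applied A -> a)
  Step 11: b b b b a A  =>  b b b b a a   (applied A -> a)
Final yield: b b b b a a
Total rewrite steps: 11

11


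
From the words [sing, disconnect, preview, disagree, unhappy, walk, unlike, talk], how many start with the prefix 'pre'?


Checking each word for prefix 'pre':
  'sing' -> no (count: 0)
  'disconnect' -> no (count: 0)
  'preview' -> YES, starts with 'pre' (count: 1)
  'disagree' -> no (count: 1)
  'unhappy' -> no (count: 1)
  'walk' -> no (count: 1)
  'unlike' -> no (count: 1)
  'talk' -> no (count: 1)
Total with prefix 'pre': 1

1


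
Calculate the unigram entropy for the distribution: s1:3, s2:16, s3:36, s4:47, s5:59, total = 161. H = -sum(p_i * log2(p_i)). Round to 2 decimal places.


Computing entropy H = -sum(p_i * log2(p_i)):
  s1: p = 3/161 = 0.0186, -p*log2(p) = 0.1071
  s2: p = 16/161 = 0.0994, -p*log2(p) = 0.3310
  s3: p = 36/161 = 0.2236, -p*log2(p) = 0.4832
  s4: p = 47/161 = 0.2919, -p*log2(p) = 0.5186
  s5: p = 59/161 = 0.3665, -p*log2(p) = 0.5307
H = sum of terms = 1.9706
Rounded to 2 decimals: 1.97

1.97


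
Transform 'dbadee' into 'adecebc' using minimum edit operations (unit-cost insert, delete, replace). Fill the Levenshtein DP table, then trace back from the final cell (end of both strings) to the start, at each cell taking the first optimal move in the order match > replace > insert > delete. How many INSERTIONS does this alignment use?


Edit distance = 5. Backtracking from cell (6, 7) with preference match > replace > insert > delete,
then listing the resulting alignment 'dbadee' -> 'adecebc' left to right:
  Step 1: delete 'd'
  Step 2: delete 'b'
  Step 3: keep 'a'
  Step 4: keep 'd'
  Step 5: keep 'e'
  Step 6: insert 'c' [insertion #1]
  Step 7: keep 'e'
  Step 8: insert 'b' [insertion #2]
  Step 9: insert 'c' [insertion #3]
Total insertions: 3

3


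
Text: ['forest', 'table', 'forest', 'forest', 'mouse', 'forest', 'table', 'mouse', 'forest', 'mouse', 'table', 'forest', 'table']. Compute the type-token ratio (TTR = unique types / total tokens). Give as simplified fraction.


Tokens: 13
Unique types: ('forest', 'mouse', 'table') = 3
TTR = 3/13
Already in lowest terms.

3/13


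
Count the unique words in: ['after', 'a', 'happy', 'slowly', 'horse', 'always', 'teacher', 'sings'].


Listing all tokens and tracking unique types:
  Token 1: 'after' -> NEW (unique so far: 1)
  Token 2: 'a' -> NEW (unique so far: 2)
  Token 3: 'happy' -> NEW (unique so far: 3)
  Token 4: 'slowly' -> NEW (unique so far: 4)
  Token 5: 'horse' -> NEW (unique so far: 5)
  Token 6: 'always' -> NEW (unique so far: 6)
  Token 7: 'teacher' -> NEW (unique so far: 7)
  Token 8: 'sings' -> NEW (unique so far: 8)
Unique types: ('a', 'after', 'always', 'happy', 'horse', 'sings', 'slowly', 'teacher')
Vocabulary size: 8

8


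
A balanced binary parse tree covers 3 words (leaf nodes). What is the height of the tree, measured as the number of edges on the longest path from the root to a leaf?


In a balanced binary tree with n leaves the deepest leaf is ceil(log2(n)) edges below the root.
log2(3) = 1.5850
ceil(1.5850) = 2
height (edges) = 2

2


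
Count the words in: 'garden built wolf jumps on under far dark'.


Counting words by splitting on spaces:
  Word 1: 'garden'
  Word 2: 'built'
  Word 3: 'wolf'
  Word 4: 'jumps'
  Word 5: 'on'
  Word 6: 'under'
  Word 7: 'far'
  Word 8: 'dark'
Total words: 8

8


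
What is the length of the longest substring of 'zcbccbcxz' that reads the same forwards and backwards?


Scanning 'zcbccbcxz' for palindromic substrings.
Substring at positions 1-6: 'cbccbc'.
Check: reverse('cbccbc') = 'cbccbc' -> palindrome confirmed.
Neighbouring characters ('z' / 'x') break symmetry, so it cannot extend further.
No longer palindromic substring exists; longest length = 6

6
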